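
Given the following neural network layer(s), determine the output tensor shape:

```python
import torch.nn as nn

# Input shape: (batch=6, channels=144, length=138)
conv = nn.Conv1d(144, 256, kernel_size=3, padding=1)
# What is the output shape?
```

Input: (6, 144, 138) -> Output: (6, 256, 138)

Answer: (6, 256, 138)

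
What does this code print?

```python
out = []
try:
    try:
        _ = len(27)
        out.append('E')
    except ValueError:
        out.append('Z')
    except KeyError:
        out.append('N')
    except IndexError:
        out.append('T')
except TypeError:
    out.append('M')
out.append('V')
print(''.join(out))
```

Execution trace: 'M' (outer except TypeError) → 'V' (after the try/except). Output: MV

Answer: MV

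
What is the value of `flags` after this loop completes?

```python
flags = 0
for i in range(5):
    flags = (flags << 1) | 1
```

Build 5 consecutive 1-bits: 0b11111
`flags` takes the values: 0 → 1 → 3 → 7 → 15 → 31

Answer: 31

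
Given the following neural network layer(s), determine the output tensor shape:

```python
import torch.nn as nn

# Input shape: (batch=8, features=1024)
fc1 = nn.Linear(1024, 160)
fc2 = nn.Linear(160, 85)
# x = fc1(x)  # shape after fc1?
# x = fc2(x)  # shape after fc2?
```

Input: (8, 1024) -> after fc1: (8, 160) -> Output: (8, 85)

Answer: (8, 85)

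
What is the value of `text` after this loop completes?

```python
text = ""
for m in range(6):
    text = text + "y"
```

Repeat 'y' 6 times
`text` takes the values: "" → "y" → "yy" → "yyy" → "yyyy" → "yyyyy" → "yyyyyy"

Answer: "yyyyyy"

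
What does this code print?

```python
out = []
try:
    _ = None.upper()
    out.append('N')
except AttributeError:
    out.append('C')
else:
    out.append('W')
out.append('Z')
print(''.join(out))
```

Execution trace: 'C' (except AttributeError) → 'Z' (after the try/except). Output: CZ

Answer: CZ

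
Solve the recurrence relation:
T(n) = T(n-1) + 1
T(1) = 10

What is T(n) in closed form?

Unrolling: T(n) = T(1) + 1·(n-1) = 10 + 1(n-1) = n + 9.

Answer: T(n) = n + 9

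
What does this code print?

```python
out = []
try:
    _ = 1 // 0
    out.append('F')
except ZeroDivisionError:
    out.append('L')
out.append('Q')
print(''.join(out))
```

Execution trace: 'L' (except ZeroDivisionError) → 'Q' (after the try/except). Output: LQ

Answer: LQ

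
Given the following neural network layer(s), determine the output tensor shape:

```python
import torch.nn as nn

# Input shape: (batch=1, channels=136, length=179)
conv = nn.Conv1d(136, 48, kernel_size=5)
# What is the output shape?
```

Input: (1, 136, 179) -> Output: (1, 48, 175)

Answer: (1, 48, 175)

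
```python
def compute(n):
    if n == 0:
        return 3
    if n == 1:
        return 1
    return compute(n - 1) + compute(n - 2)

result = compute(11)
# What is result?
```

Build up from base cases: compute(0)=3, compute(1)=1, compute(2)=4, compute(3)=5, compute(4)=9, compute(5)=14, compute(6)=23, ..., compute(11)=254

Answer: 254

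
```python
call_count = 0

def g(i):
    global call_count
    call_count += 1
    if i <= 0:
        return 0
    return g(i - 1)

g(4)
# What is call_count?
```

Linear recursion stepping by 1: 5 calls from i=4 down to ≤0.

Answer: 5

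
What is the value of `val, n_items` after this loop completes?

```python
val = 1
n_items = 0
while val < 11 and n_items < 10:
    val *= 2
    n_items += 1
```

Double until >= 11 or 10 iterations
`val, n_items` takes the values: (1, 0) → (2, 0) → (2, 1) → (4, 1) → (4, 2) → (8, 2) → (8, 3) → (16, 3) → (16, 4)

Answer: 16, 4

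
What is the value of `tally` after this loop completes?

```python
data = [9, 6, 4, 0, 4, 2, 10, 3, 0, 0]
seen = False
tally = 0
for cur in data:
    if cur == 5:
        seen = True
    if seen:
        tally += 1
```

Count elements after first 5 in [9, 6, 4, 0, 4, 2, 10, 3, 0, 0]
`tally` takes the values: 0

Answer: 0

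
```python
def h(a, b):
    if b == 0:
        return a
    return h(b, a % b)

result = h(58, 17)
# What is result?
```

h(58, 17) -> h(17, 7) -> h(7, 3) -> h(3, 1) -> h(1, 0) -> 1

Answer: 1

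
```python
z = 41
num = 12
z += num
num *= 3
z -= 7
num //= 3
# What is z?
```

Trace:
`z = 41` → z = 41
`num = 12` → num = 12
`z += num` → z = 53
`num *= 3` → num = 36
`z -= 7` → z = 46
`num //= 3` → num = 12
So z = 46

Answer: 46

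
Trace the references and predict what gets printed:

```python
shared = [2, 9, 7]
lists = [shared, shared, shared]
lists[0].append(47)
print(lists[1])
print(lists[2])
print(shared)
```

Key concept: list of same reference.
Step by step:
`shared = [2, 9, 7]` → shared = [2, 9, 7]
`lists = [shared, shared, shared]` → lists = [[2, 9, 7], [2, 9, 7], [2, 9, 7]]
`lists[0].append(47)` → shared = [2, 9, 7, 47]; lists = [[2, 9, 7, 47], [2, 9, 7, 47], [2, 9, 7, 47]]
`print(lists[1])` → prints [2, 9, 7, 47]
`print(lists[2])` → prints [2, 9, 7, 47]
`print(shared)` → prints [2, 9, 7, 47]

Answer:
[2, 9, 7, 47]
[2, 9, 7, 47]
[2, 9, 7, 47]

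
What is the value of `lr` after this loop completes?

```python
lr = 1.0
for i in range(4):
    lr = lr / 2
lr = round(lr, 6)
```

Halving LR 4 times: 1 / 2^4
`lr` takes the values: 1.0 → 0.5 → 0.25 → 0.125 → 0.0625

Answer: 0.0625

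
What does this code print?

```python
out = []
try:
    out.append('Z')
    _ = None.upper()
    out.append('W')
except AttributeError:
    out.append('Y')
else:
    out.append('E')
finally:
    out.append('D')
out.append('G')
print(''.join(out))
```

Execution trace: 'Z' (try body) → 'Y' (except AttributeError) → 'D' (finally) → 'G' (after the try/except). Output: ZYDG

Answer: ZYDG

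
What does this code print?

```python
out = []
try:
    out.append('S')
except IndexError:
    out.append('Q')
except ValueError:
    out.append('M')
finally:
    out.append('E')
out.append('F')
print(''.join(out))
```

Execution trace: 'S' (try body, no exception) → 'E' (finally) → 'F' (after the try/except). Output: SEF

Answer: SEF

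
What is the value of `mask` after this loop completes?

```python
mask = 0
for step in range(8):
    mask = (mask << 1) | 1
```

Build 8 consecutive 1-bits: 0b11111111
`mask` takes the values: 0 → 1 → 3 → 7 → 15 → 31 → 63 → 127 → 255

Answer: 255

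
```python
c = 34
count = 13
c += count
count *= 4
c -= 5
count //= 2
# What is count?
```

Trace:
`c = 34` → c = 34
`count = 13` → count = 13
`c += count` → c = 47
`count *= 4` → count = 52
`c -= 5` → c = 42
`count //= 2` → count = 26
So count = 26

Answer: 26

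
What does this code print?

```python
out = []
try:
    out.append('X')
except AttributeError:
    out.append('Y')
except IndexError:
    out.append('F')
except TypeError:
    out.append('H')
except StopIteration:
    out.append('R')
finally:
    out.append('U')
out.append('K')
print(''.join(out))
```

Execution trace: 'X' (try body, no exception) → 'U' (finally) → 'K' (after the try/except). Output: XUK

Answer: XUK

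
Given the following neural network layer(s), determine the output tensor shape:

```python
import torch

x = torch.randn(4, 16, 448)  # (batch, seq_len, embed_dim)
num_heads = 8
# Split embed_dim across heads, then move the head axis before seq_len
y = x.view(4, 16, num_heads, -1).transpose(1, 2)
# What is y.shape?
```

Input: (4, 16, 448) -> head_dim = 448 // 8 = 56; after view: (4, 16, 8, 56) -> after transpose(1, 2): (4, 8, 16, 56) -> Output: (4, 8, 16, 56)

Answer: (4, 8, 16, 56)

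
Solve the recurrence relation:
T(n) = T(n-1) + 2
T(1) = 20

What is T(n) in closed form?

Unrolling: T(n) = T(1) + 2·(n-1) = 20 + 2(n-1) = 2n + 18.

Answer: T(n) = 2n + 18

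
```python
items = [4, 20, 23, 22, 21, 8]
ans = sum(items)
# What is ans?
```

Trace:
`items = [4, 20, 23, 22, 21, 8]` → items = [4, 20, 23, 22, 21, 8]
`ans = sum(items)` → ans = 98
So ans = 98

Answer: 98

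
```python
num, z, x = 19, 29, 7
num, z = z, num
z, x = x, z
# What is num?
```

Trace:
`num, z, x = 19, 29, 7` → num = 19; z = 29; x = 7
`num, z = z, num` → num = 29; z = 19
`z, x = x, z` → z = 7; x = 19
So num = 29

Answer: 29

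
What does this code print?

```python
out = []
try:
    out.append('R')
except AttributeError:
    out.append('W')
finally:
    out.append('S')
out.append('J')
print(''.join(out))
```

Execution trace: 'R' (try body, no exception) → 'S' (finally) → 'J' (after the try/except). Output: RSJ

Answer: RSJ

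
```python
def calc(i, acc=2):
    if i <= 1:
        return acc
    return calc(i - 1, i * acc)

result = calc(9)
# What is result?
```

Accumulator trace (n, acc): (9, 2) -> (8, 18) -> (7, 144) -> (6, 1008) -> (5, 6048) -> (4, 30240) -> (3, 120960) -> (2, 362880) -> (1, 725760) -> return 725760

Answer: 725760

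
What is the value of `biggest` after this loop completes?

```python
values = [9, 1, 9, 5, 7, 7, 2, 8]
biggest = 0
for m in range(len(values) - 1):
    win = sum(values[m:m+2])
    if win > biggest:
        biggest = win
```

Max sum of 2-element window in [9, 1, 9, 5, 7, 7, 2, 8]
`biggest` takes the values: 0 → 10 → 14

Answer: 14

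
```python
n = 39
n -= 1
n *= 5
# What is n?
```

Trace:
`n = 39` → n = 39
`n -= 1` → n = 38
`n *= 5` → n = 190
So n = 190

Answer: 190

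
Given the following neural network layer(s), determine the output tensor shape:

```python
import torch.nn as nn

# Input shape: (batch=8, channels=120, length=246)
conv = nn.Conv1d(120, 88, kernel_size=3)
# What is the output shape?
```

Input: (8, 120, 246) -> Output: (8, 88, 244)

Answer: (8, 88, 244)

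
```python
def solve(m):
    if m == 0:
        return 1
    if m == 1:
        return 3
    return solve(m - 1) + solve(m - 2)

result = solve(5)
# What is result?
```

Build up from base cases: solve(0)=1, solve(1)=3, solve(2)=4, solve(3)=7, solve(4)=11, solve(5)=18

Answer: 18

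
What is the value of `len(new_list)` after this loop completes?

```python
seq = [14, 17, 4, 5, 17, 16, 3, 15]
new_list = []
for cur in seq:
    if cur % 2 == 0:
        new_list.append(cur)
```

Count even numbers in [14, 17, 4, 5, 17, 16, 3, 15]
`new_list` takes the values: [] → [14] → [14, 4] → [14, 4, 16]
So `len(new_list)` = 3

Answer: 3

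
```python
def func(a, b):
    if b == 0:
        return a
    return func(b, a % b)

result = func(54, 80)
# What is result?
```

func(54, 80) -> func(80, 54) -> func(54, 26) -> func(26, 2) -> func(2, 0) -> 2

Answer: 2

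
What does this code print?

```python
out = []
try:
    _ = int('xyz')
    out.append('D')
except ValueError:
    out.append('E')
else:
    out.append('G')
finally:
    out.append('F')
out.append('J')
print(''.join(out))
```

Execution trace: 'E' (except ValueError) → 'F' (finally) → 'J' (after the try/except). Output: EFJ

Answer: EFJ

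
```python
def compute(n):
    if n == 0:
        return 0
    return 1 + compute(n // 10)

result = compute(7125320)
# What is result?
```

Count of digits of 7125320: 7

Answer: 7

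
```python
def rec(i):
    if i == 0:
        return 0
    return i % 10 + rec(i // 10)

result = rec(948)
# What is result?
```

Sum of digits of 948: 8 + 4 + 9 = 21

Answer: 21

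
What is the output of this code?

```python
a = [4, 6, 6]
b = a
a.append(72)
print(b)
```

Key concept: basic list aliasing.
Step by step:
`a = [4, 6, 6]` → a = [4, 6, 6]
`b = a` → b = [4, 6, 6] (same object as a)
`a.append(72)` → a = [4, 6, 6, 72] (same object as b); b = [4, 6, 6, 72] (same object as a)
`print(b)` → prints [4, 6, 6, 72]

Answer: [4, 6, 6, 72]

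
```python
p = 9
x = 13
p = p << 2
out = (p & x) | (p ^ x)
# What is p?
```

Trace:
`p = 9` → p = 9
`x = 13` → x = 13
`p = p << 2` → p = 36
`out = (p & x) | (p ^ x)` → out = 45
So p = 36

Answer: 36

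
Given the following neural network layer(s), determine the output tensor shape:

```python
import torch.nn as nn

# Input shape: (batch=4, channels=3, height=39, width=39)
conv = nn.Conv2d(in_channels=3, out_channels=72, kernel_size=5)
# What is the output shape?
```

Input: (4, 3, 39, 39) -> Output: (4, 72, 35, 35)

Answer: (4, 72, 35, 35)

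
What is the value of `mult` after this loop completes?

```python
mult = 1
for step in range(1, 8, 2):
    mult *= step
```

Product of 1, 3, 5, ... up to 7
`mult` takes the values: 1 → 3 → 15 → 105

Answer: 105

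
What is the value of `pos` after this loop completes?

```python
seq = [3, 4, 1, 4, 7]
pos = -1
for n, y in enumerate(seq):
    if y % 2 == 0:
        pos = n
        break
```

First even number index in [3, 4, 1, 4, 7]
`pos` takes the values: -1 → 1

Answer: 1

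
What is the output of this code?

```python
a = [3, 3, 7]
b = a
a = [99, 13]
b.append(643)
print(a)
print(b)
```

Key concept: rebinding vs mutation: a is rebound to a new list, b still points at the original.
Step by step:
`a = [3, 3, 7]` → a = [3, 3, 7]
`b = a` → b = [3, 3, 7] (same object as a)
`a = [99, 13]` → a = [99, 13]
`b.append(643)` → b = [3, 3, 7, 643]
`print(a)` → prints [99, 13]
`print(b)` → prints [3, 3, 7, 643]

Answer:
[99, 13]
[3, 3, 7, 643]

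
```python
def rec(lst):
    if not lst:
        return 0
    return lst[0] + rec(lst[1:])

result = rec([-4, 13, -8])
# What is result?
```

(-4) + 13 + (-8) + 0 = 1

Answer: 1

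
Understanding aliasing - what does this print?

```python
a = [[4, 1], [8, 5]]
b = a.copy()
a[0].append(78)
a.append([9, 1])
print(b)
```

Key concept: shallow copy with nested lists.
Step by step:
`a = [[4, 1], [8, 5]]` → a = [[4, 1], [8, 5]]
`b = a.copy()` → b = [[4, 1], [8, 5]]
`a[0].append(78)` → a = [[4, 1, 78], [8, 5]]; b = [[4, 1, 78], [8, 5]]
`a.append([9, 1])` → a = [[4, 1, 78], [8, 5], [9, 1]]
`print(b)` → prints [[4, 1, 78], [8, 5]]

Answer: [[4, 1, 78], [8, 5]]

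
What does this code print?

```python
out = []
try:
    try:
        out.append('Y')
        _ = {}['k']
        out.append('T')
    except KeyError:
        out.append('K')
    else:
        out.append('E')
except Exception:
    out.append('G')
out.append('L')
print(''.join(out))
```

Execution trace: 'Y' (inner try body) → 'K' (inner except KeyError) → 'L' (after the try/except). Output: YKL

Answer: YKL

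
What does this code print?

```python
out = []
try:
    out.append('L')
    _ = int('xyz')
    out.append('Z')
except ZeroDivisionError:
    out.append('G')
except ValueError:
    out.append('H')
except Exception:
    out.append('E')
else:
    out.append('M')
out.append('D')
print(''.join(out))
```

Execution trace: 'L' (try body) → 'H' (except ValueError) → 'D' (after the try/except). Output: LHD

Answer: LHD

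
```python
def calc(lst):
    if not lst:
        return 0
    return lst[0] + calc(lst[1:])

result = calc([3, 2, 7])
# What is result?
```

3 + 2 + 7 + 0 = 12

Answer: 12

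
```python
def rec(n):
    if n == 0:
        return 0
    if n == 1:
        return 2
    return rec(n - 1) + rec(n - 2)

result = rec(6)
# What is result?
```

Build up from base cases: rec(0)=0, rec(1)=2, rec(2)=2, rec(3)=4, rec(4)=6, rec(5)=10, rec(6)=16

Answer: 16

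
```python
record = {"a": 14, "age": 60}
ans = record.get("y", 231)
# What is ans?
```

Trace:
`record = {"a": 14, "age": 60}` → record = {'a': 14, 'age': 60}
`ans = record.get("y", 231)` → ans = 231
So ans = 231

Answer: 231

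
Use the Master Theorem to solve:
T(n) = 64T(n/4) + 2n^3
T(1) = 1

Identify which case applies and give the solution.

a=64, b=4, f(n)=2n^3. log_4(64) = 3. Since c=3 = 3, Case 2 applies: T(n) = Θ(n^log_b(a) · log n) = O(n^3 log n).

Answer: O(n^3 log n) - Case 2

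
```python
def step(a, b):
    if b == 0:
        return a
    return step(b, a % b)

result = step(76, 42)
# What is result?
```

step(76, 42) -> step(42, 34) -> step(34, 8) -> step(8, 2) -> step(2, 0) -> 2

Answer: 2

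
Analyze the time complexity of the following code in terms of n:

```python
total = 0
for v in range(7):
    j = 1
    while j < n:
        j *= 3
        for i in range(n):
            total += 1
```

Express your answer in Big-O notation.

Each loop level contributes: 1 × log n × n. Multiplying the contributions gives O(n log n).

Answer: O(n log n)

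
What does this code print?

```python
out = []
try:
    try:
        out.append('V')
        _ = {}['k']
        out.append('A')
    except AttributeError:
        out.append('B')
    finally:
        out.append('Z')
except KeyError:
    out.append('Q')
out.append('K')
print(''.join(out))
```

Execution trace: 'V' (try body) → 'Z' (finally) → 'Q' (outer except KeyError) → 'K' (after the try/except). Output: VZQK

Answer: VZQK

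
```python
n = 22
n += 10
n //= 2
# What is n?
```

Trace:
`n = 22` → n = 22
`n += 10` → n = 32
`n //= 2` → n = 16
So n = 16

Answer: 16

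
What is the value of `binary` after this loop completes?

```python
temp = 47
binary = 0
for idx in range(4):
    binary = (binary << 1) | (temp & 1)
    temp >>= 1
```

Reverse lowest 4 bits of 47
`binary` takes the values: 0 → 1 → 3 → 7 → 15

Answer: 15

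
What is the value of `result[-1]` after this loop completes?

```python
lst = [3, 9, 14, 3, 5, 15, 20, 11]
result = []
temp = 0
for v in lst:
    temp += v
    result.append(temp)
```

Cumulative sum ends at 80
`result` takes the values: [] → [3] → [3, 12] → [3, 12, 26] → [3, 12, 26, 29] → [3, 12, 26, 29, 34] → [3, 12, 26, 29, 34, 49] → [3, 12, 26, 29, 34, 49, 69] → [3, 12, 26, 29, 34, 49, 69, 80]
So `result[-1]` = 80

Answer: 80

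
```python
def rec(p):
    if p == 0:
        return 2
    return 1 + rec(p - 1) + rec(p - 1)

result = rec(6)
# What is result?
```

rec(p) = 1 + 2·rec(p-1), rec(0)=2. Closed form: (2+1)·2^6 - 1 = 191.

Answer: 191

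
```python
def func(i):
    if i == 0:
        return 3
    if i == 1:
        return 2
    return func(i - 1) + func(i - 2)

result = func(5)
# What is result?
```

Build up from base cases: func(0)=3, func(1)=2, func(2)=5, func(3)=7, func(4)=12, func(5)=19

Answer: 19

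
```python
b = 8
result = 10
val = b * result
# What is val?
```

Trace:
`b = 8` → b = 8
`result = 10` → result = 10
`val = b * result` → val = 80
So val = 80

Answer: 80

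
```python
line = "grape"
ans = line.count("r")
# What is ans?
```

Trace:
`line = "grape"` → line = 'grape'
`ans = line.count("r")` → ans = 1
So ans = 1

Answer: 1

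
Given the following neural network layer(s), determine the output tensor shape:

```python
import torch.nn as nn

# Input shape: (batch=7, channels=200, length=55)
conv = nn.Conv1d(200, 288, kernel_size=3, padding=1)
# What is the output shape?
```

Input: (7, 200, 55) -> Output: (7, 288, 55)

Answer: (7, 288, 55)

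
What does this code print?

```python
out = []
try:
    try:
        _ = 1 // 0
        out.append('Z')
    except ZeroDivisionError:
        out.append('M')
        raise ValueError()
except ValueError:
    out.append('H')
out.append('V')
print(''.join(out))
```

Execution trace: 'M' (inner except ZeroDivisionError) → 'H' (outer except ValueError) → 'V' (after the try/except). Output: MHV

Answer: MHV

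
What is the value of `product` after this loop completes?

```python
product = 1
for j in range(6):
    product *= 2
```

2^6 = 64
`product` takes the values: 1 → 2 → 4 → 8 → 16 → 32 → 64

Answer: 64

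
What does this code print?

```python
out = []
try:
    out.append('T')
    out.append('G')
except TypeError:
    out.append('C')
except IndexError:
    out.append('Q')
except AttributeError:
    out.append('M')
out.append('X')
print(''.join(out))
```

Execution trace: 'T' (try body) → 'G' (try body, no exception) → 'X' (after the try/except). Output: TGX

Answer: TGX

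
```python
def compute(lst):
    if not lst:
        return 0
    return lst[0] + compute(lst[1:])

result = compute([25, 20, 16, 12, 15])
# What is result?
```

25 + 20 + 16 + 12 + 15 + 0 = 88

Answer: 88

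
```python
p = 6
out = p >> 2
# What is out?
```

Trace:
`p = 6` → p = 6
`out = p >> 2` → out = 1
So out = 1

Answer: 1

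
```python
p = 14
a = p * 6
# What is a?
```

Trace:
`p = 14` → p = 14
`a = p * 6` → a = 84
So a = 84

Answer: 84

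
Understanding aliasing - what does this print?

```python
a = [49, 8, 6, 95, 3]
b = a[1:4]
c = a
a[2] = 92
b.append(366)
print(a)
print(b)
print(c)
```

Key concept: slice vs alias.
Step by step:
`a = [49, 8, 6, 95, 3]` → a = [49, 8, 6, 95, 3]
`b = a[1:4]` → b = [8, 6, 95]
`c = a` → c = [49, 8, 6, 95, 3] (same object as a)
`a[2] = 92` → a = [49, 8, 92, 95, 3] (same object as c); c = [49, 8, 92, 95, 3] (same object as a)
`b.append(366)` → b = [8, 6, 95, 366]
`print(a)` → prints [49, 8, 92, 95, 3]
`print(b)` → prints [8, 6, 95, 366]
`print(c)` → prints [49, 8, 92, 95, 3]

Answer:
[49, 8, 92, 95, 3]
[8, 6, 95, 366]
[49, 8, 92, 95, 3]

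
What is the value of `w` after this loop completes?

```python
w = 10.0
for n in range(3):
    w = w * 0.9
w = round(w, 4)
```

Exponential decay: 10.0 * 0.9^3
`w` takes the values: 10.0 → 9.0 → 8.1 → 7.29

Answer: 7.29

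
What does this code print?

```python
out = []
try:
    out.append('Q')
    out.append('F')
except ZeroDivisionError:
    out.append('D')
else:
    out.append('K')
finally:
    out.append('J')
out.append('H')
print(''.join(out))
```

Execution trace: 'Q' (try body) → 'F' (try body, no exception) → 'K' (else) → 'J' (finally) → 'H' (after the try/except). Output: QFKJH

Answer: QFKJH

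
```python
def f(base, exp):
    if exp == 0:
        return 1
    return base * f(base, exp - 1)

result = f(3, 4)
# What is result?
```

f(3, 4) = 3 * 3 * 3 * 3 = 81

Answer: 81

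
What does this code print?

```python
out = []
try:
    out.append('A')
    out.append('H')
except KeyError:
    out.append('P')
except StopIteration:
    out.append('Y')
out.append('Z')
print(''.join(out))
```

Execution trace: 'A' (try body) → 'H' (try body, no exception) → 'Z' (after the try/except). Output: AHZ

Answer: AHZ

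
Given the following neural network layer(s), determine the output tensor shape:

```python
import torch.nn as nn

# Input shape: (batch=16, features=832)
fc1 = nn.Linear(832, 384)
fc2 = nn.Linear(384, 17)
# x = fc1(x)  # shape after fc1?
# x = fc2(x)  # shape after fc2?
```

Input: (16, 832) -> after fc1: (16, 384) -> Output: (16, 17)

Answer: (16, 17)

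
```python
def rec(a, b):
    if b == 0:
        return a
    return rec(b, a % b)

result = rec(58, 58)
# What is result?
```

rec(58, 58) -> rec(58, 0) -> 58

Answer: 58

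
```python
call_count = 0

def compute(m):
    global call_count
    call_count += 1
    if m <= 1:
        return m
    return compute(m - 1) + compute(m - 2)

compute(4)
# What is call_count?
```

Calls(m) = 1 + Calls(m-1) + Calls(m-2); Calls(0)=Calls(1)=1. For m=4 this gives 9.

Answer: 9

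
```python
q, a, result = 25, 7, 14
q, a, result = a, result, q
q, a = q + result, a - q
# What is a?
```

Trace:
`q, a, result = 25, 7, 14` → q = 25; a = 7; result = 14
`q, a, result = a, result, q` → q = 7; a = 14; result = 25
`q, a = q + result, a - q` → q = 32; a = 7
So a = 7

Answer: 7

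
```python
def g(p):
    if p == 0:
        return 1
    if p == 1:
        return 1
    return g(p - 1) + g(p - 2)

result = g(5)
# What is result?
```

Build up from base cases: g(0)=1, g(1)=1, g(2)=2, g(3)=3, g(4)=5, g(5)=8

Answer: 8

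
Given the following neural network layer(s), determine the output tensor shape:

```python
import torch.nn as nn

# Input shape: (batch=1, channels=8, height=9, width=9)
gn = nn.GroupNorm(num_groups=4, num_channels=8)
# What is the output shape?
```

Input: (1, 8, 9, 9) -> Output: (1, 8, 9, 9)

Answer: (1, 8, 9, 9)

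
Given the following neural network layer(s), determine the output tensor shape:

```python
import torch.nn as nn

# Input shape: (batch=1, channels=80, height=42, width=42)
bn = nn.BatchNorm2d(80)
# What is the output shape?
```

Input: (1, 80, 42, 42) -> Output: (1, 80, 42, 42)

Answer: (1, 80, 42, 42)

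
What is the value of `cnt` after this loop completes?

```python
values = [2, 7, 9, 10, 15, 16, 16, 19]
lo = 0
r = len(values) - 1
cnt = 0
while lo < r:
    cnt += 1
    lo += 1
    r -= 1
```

Iterations until pointers meet (list length 8)
`cnt` takes the values: 0 → 1 → 2 → 3 → 4

Answer: 4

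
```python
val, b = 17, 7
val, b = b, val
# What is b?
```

Trace:
`val, b = 17, 7` → val = 17; b = 7
`val, b = b, val` → val = 7; b = 17
So b = 17

Answer: 17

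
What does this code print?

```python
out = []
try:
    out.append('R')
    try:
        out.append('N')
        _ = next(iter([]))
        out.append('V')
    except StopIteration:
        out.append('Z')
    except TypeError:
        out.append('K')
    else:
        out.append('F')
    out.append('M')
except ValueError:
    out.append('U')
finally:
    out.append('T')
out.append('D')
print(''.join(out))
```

Execution trace: 'R' (try body) → 'N' (inner try body) → 'Z' (inner except StopIteration) → 'M' (try body, no exception) → 'T' (finally) → 'D' (after the try/except). Output: RNZMTD

Answer: RNZMTD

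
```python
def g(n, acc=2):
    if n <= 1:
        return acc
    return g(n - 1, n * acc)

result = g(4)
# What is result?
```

Accumulator trace (n, acc): (4, 2) -> (3, 8) -> (2, 24) -> (1, 48) -> return 48

Answer: 48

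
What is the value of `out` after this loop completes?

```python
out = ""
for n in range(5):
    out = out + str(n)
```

Concatenate digits 0 to 4
`out` takes the values: "" → "0" → "01" → "012" → "0123" → "01234"

Answer: "01234"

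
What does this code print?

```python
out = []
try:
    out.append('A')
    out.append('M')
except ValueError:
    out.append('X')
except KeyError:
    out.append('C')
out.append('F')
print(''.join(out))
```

Execution trace: 'A' (try body) → 'M' (try body, no exception) → 'F' (after the try/except). Output: AMF

Answer: AMF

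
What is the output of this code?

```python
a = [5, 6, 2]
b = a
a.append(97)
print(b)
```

Key concept: basic list aliasing.
Step by step:
`a = [5, 6, 2]` → a = [5, 6, 2]
`b = a` → b = [5, 6, 2] (same object as a)
`a.append(97)` → a = [5, 6, 2, 97] (same object as b); b = [5, 6, 2, 97] (same object as a)
`print(b)` → prints [5, 6, 2, 97]

Answer: [5, 6, 2, 97]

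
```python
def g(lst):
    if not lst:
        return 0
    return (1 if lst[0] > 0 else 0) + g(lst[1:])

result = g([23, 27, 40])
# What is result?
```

Count of positive elements in [23, 27, 40] = 3

Answer: 3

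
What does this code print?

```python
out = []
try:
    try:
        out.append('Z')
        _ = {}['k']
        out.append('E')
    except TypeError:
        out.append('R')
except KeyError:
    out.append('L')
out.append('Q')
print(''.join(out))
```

Execution trace: 'Z' (try body) → 'L' (outer except KeyError) → 'Q' (after the try/except). Output: ZLQ

Answer: ZLQ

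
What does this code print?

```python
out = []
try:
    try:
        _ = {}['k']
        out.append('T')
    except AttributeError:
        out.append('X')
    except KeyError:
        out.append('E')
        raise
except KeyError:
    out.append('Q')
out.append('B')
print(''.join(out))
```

Execution trace: 'E' (except KeyError) → 'Q' (outer except KeyError) → 'B' (after the try/except). Output: EQB

Answer: EQB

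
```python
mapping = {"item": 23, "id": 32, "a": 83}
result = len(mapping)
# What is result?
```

Trace:
`mapping = {"item": 23, "id": 32, "a": 83}` → mapping = {'item': 23, 'id': 32, 'a': 83}
`result = len(mapping)` → result = 3
So result = 3

Answer: 3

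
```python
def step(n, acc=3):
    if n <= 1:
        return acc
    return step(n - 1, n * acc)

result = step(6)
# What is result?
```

Accumulator trace (n, acc): (6, 3) -> (5, 18) -> (4, 90) -> (3, 360) -> (2, 1080) -> (1, 2160) -> return 2160

Answer: 2160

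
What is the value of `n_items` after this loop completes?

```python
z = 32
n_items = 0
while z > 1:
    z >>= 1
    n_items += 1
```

Count right shifts until 1
`n_items` takes the values: 0 → 1 → 2 → 3 → 4 → 5

Answer: 5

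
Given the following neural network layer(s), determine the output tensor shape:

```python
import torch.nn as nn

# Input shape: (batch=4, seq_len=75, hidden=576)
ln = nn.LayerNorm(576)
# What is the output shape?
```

Input: (4, 75, 576) -> Output: (4, 75, 576)

Answer: (4, 75, 576)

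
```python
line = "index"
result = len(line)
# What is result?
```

Trace:
`line = "index"` → line = 'index'
`result = len(line)` → result = 5
So result = 5

Answer: 5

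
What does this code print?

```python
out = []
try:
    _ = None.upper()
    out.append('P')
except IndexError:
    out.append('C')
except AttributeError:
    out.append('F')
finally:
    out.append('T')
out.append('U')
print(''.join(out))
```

Execution trace: 'F' (except AttributeError) → 'T' (finally) → 'U' (after the try/except). Output: FTU

Answer: FTU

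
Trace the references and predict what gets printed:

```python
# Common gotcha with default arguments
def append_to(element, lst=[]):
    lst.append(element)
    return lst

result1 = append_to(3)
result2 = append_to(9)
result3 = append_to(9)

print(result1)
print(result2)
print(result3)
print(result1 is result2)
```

Key concept: mutable default argument gotcha.
Step by step:
`result1 = append_to(3)` → result1 = [3]
`result2 = append_to(9)` → result1 = [3, 9] (same object as result2); result2 = [3, 9] (same object as result1)
`result3 = append_to(9)` → result1 = [3, 9, 9] (same object as result2, result3); result2 = [3, 9, 9] (same object as result1, result3); result3 = [3, 9, 9] (same object as result1, result2)
`print(result1)` → prints [3, 9, 9]
`print(result2)` → prints [3, 9, 9]
`print(result3)` → prints [3, 9, 9]
`print(result1 is result2)` → prints True

Answer:
[3, 9, 9]
[3, 9, 9]
[3, 9, 9]
True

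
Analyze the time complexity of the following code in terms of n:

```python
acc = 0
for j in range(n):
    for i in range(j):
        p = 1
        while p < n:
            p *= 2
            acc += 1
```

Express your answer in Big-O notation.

Each loop level contributes: n × n × log n. Multiplying the contributions gives O(n^2 log n).

Answer: O(n^2 log n)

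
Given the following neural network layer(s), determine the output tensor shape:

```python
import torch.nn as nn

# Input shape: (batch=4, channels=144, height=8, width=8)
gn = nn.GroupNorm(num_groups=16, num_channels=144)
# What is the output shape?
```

Input: (4, 144, 8, 8) -> Output: (4, 144, 8, 8)

Answer: (4, 144, 8, 8)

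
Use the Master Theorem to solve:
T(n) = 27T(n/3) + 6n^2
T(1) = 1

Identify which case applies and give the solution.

a=27, b=3, f(n)=6n^2. log_3(27) = 3. Since c=2 < 3, Case 1 applies: T(n) = Θ(n^log_b(a)) = O(n^3).

Answer: O(n^3) - Case 1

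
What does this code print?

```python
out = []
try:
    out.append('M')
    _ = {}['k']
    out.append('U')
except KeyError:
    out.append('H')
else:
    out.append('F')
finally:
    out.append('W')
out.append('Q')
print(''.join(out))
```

Execution trace: 'M' (try body) → 'H' (except KeyError) → 'W' (finally) → 'Q' (after the try/except). Output: MHWQ

Answer: MHWQ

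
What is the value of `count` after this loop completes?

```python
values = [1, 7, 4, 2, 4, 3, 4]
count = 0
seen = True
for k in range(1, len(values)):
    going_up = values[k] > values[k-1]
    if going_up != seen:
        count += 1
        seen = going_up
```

Count direction changes in [1, 7, 4, 2, 4, 3, 4]
`count` takes the values: 0 → 1 → 2 → 3 → 4

Answer: 4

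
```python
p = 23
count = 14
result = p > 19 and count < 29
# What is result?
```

Trace:
`p = 23` → p = 23
`count = 14` → count = 14
`result = p > 19 and count < 29` → result = True
So result = True

Answer: True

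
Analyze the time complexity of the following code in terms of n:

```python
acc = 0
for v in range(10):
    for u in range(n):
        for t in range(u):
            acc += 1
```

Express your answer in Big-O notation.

Each loop level contributes: 1 × n × n. Multiplying the contributions gives O(n^2).

Answer: O(n^2)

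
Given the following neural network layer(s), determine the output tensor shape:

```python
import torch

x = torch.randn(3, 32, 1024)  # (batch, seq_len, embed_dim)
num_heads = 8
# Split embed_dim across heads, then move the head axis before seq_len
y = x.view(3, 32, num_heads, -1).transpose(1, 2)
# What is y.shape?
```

Input: (3, 32, 1024) -> head_dim = 1024 // 8 = 128; after view: (3, 32, 8, 128) -> after transpose(1, 2): (3, 8, 32, 128) -> Output: (3, 8, 32, 128)

Answer: (3, 8, 32, 128)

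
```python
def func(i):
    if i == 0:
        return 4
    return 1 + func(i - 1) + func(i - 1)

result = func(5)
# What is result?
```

func(i) = 1 + 2·func(i-1), func(0)=4. Closed form: (4+1)·2^5 - 1 = 159.

Answer: 159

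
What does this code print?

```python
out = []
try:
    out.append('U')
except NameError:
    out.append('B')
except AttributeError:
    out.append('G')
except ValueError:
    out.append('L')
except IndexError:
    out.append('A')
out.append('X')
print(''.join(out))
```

Execution trace: 'U' (try body, no exception) → 'X' (after the try/except). Output: UX

Answer: UX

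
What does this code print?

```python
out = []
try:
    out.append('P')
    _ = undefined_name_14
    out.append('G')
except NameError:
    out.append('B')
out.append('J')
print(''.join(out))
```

Execution trace: 'P' (try body) → 'B' (except NameError) → 'J' (after the try/except). Output: PBJ

Answer: PBJ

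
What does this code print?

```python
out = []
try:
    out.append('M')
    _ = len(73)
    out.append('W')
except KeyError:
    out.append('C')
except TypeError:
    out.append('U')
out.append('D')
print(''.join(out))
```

Execution trace: 'M' (try body) → 'U' (except TypeError) → 'D' (after the try/except). Output: MUD

Answer: MUD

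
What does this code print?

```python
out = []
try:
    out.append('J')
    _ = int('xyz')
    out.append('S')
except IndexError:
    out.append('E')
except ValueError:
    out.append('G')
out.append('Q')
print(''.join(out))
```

Execution trace: 'J' (try body) → 'G' (except ValueError) → 'Q' (after the try/except). Output: JGQ

Answer: JGQ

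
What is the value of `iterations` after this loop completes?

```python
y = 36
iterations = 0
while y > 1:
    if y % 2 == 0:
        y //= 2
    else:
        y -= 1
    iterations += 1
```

Steps to reduce 36 to 1
`iterations` takes the values: 0 → 1 → 2 → 3 → 4 → 5 → 6

Answer: 6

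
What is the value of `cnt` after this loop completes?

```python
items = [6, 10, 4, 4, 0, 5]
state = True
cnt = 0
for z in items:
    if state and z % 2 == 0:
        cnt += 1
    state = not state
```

Count even values at even positions
`cnt` takes the values: 0 → 1 → 2 → 3

Answer: 3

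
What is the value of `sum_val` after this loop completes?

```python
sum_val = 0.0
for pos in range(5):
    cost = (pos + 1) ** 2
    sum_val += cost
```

Sum of squared losses 1² + 2² + ... + 5²
`sum_val` takes the values: 0.0 → 1.0 → 5.0 → 14.0 → 30.0 → 55.0

Answer: 55.0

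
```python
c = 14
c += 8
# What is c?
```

Trace:
`c = 14` → c = 14
`c += 8` → c = 22
So c = 22

Answer: 22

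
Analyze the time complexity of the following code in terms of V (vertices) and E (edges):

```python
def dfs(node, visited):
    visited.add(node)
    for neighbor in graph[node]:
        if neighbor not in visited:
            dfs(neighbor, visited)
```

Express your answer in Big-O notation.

This is Depth-first search (recursive). Time complexity: O(V + E).

Answer: O(V + E)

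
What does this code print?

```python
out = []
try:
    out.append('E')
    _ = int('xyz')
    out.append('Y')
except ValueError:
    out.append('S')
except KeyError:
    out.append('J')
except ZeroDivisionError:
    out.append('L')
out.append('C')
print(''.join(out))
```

Execution trace: 'E' (try body) → 'S' (except ValueError) → 'C' (after the try/except). Output: ESC

Answer: ESC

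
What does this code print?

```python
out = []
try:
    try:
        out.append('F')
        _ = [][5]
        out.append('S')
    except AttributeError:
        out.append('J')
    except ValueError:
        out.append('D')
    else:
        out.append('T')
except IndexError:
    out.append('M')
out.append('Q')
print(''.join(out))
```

Execution trace: 'F' (try body) → 'M' (outer except IndexError) → 'Q' (after the try/except). Output: FMQ

Answer: FMQ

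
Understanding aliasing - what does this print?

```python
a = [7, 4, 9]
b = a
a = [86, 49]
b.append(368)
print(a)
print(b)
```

Key concept: rebinding vs mutation: a is rebound to a new list, b still points at the original.
Step by step:
`a = [7, 4, 9]` → a = [7, 4, 9]
`b = a` → b = [7, 4, 9] (same object as a)
`a = [86, 49]` → a = [86, 49]
`b.append(368)` → b = [7, 4, 9, 368]
`print(a)` → prints [86, 49]
`print(b)` → prints [7, 4, 9, 368]

Answer:
[86, 49]
[7, 4, 9, 368]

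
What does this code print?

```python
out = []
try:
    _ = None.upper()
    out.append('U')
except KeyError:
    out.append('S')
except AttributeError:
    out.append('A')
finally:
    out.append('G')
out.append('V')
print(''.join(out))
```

Execution trace: 'A' (except AttributeError) → 'G' (finally) → 'V' (after the try/except). Output: AGV

Answer: AGV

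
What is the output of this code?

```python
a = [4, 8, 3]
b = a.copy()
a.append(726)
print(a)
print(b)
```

Key concept: list.copy() creates independent copy.
Step by step:
`a = [4, 8, 3]` → a = [4, 8, 3]
`b = a.copy()` → b = [4, 8, 3]
`a.append(726)` → a = [4, 8, 3, 726]
`print(a)` → prints [4, 8, 3, 726]
`print(b)` → prints [4, 8, 3]

Answer:
[4, 8, 3, 726]
[4, 8, 3]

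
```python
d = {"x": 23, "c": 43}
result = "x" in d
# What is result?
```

Trace:
`d = {"x": 23, "c": 43}` → d = {'x': 23, 'c': 43}
`result = "x" in d` → result = True
So result = True

Answer: True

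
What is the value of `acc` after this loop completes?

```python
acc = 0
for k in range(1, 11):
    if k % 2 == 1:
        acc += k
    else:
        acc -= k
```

Add odd, subtract even
`acc` takes the values: 0 → 1 → -1 → 2 → -2 → 3 → -3 → 4 → -4 → 5 → -5

Answer: -5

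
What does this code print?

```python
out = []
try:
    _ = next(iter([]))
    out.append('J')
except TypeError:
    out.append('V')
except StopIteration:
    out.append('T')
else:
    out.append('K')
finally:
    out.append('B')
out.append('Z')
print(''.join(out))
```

Execution trace: 'T' (except StopIteration) → 'B' (finally) → 'Z' (after the try/except). Output: TBZ

Answer: TBZ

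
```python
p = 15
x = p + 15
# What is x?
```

Trace:
`p = 15` → p = 15
`x = p + 15` → x = 30
So x = 30

Answer: 30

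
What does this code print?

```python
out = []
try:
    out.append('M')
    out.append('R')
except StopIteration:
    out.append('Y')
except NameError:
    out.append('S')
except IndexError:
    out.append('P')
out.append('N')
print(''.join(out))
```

Execution trace: 'M' (try body) → 'R' (try body, no exception) → 'N' (after the try/except). Output: MRN

Answer: MRN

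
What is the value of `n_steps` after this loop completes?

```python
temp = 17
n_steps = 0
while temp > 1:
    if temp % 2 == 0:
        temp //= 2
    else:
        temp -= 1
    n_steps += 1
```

Steps to reduce 17 to 1
`n_steps` takes the values: 0 → 1 → 2 → 3 → 4 → 5

Answer: 5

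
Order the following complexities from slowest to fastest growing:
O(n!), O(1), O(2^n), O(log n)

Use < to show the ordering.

Ordered by growth rate: O(1) < O(log n) < O(2^n) < O(n!)

Answer: O(1) < O(log n) < O(2^n) < O(n!)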